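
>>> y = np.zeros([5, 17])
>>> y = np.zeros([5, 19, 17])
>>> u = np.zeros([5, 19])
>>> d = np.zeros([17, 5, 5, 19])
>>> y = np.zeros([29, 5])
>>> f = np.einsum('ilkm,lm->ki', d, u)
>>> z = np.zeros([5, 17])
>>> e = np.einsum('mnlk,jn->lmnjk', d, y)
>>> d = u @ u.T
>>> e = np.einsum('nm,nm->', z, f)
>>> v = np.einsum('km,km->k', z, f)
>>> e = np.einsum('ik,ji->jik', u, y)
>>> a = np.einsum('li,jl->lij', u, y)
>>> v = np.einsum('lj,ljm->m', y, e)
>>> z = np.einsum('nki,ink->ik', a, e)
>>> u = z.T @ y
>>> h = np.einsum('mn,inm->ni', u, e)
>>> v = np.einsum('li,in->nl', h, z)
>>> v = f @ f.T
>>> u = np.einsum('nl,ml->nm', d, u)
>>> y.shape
(29, 5)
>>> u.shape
(5, 19)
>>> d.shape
(5, 5)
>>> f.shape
(5, 17)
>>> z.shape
(29, 19)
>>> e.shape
(29, 5, 19)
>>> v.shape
(5, 5)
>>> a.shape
(5, 19, 29)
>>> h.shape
(5, 29)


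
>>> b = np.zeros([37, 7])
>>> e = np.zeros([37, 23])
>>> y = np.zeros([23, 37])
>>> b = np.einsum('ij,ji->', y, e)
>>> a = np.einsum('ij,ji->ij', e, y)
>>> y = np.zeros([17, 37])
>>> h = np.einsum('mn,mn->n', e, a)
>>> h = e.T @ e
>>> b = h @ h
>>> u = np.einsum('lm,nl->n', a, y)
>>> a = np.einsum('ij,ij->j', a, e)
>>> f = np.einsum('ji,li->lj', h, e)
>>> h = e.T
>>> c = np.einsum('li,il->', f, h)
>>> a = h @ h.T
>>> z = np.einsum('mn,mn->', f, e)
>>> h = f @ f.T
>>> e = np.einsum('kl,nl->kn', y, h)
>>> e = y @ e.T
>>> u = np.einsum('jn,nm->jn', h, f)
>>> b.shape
(23, 23)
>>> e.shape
(17, 17)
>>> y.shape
(17, 37)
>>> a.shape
(23, 23)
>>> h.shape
(37, 37)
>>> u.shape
(37, 37)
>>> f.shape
(37, 23)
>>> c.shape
()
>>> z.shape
()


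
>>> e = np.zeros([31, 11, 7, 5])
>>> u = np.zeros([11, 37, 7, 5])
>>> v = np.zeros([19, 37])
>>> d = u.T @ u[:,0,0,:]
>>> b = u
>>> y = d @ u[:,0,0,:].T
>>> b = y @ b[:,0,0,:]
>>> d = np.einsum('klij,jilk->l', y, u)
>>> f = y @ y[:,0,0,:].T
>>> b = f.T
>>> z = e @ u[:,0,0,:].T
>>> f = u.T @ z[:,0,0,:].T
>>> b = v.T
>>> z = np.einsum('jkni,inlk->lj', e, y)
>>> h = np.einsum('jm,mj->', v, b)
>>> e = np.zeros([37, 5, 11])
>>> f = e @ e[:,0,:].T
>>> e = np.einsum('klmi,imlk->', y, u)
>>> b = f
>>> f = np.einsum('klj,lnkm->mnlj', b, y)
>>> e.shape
()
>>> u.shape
(11, 37, 7, 5)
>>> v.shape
(19, 37)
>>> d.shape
(7,)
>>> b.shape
(37, 5, 37)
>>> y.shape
(5, 7, 37, 11)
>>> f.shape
(11, 7, 5, 37)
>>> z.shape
(37, 31)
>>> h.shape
()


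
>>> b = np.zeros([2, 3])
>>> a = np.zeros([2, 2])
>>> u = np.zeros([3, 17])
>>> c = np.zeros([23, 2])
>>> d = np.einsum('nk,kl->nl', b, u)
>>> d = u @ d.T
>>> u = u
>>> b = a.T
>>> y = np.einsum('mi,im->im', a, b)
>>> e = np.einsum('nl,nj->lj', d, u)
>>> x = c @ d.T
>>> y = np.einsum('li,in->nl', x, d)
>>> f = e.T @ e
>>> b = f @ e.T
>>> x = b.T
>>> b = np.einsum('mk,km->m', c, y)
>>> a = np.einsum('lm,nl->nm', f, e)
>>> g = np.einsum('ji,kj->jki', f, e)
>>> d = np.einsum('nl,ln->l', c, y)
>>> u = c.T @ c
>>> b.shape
(23,)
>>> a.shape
(2, 17)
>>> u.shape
(2, 2)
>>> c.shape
(23, 2)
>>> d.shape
(2,)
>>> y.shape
(2, 23)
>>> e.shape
(2, 17)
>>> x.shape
(2, 17)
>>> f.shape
(17, 17)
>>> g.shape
(17, 2, 17)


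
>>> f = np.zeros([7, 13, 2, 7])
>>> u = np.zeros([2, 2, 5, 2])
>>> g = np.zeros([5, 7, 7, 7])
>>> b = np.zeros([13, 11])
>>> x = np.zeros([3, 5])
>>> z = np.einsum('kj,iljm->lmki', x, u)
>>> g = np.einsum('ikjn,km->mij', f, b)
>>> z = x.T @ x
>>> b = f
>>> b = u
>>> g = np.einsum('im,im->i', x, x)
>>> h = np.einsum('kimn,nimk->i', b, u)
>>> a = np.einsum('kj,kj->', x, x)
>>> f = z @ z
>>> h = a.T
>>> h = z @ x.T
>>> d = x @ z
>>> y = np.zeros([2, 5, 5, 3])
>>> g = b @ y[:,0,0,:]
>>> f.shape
(5, 5)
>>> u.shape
(2, 2, 5, 2)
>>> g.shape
(2, 2, 5, 3)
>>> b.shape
(2, 2, 5, 2)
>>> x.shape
(3, 5)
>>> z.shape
(5, 5)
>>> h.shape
(5, 3)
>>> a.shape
()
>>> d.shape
(3, 5)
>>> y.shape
(2, 5, 5, 3)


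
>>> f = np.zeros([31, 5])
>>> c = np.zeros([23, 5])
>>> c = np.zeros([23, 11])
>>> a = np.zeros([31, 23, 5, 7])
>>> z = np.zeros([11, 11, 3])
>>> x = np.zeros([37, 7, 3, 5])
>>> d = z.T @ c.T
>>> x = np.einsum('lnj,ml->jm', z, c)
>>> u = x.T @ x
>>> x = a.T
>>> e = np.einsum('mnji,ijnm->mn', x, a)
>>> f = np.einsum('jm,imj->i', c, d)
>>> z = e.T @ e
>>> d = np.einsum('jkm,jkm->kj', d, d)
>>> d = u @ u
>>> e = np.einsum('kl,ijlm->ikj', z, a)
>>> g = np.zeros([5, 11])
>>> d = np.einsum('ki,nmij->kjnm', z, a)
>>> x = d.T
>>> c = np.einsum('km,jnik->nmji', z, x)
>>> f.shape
(3,)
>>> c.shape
(31, 5, 23, 7)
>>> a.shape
(31, 23, 5, 7)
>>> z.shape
(5, 5)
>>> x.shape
(23, 31, 7, 5)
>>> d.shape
(5, 7, 31, 23)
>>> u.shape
(23, 23)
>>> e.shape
(31, 5, 23)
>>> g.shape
(5, 11)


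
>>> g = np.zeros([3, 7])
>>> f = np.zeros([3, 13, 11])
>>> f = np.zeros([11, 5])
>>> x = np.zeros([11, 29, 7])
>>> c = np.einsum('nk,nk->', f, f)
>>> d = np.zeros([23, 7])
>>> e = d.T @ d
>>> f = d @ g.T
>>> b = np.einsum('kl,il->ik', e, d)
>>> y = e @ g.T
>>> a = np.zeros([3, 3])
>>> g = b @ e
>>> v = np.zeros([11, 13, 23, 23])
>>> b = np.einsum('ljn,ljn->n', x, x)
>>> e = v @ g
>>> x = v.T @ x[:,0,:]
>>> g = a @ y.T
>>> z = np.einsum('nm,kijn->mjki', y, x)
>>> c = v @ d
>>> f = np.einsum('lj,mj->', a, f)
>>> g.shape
(3, 7)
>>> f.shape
()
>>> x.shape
(23, 23, 13, 7)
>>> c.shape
(11, 13, 23, 7)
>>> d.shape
(23, 7)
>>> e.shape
(11, 13, 23, 7)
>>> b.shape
(7,)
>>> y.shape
(7, 3)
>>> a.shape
(3, 3)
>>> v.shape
(11, 13, 23, 23)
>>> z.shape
(3, 13, 23, 23)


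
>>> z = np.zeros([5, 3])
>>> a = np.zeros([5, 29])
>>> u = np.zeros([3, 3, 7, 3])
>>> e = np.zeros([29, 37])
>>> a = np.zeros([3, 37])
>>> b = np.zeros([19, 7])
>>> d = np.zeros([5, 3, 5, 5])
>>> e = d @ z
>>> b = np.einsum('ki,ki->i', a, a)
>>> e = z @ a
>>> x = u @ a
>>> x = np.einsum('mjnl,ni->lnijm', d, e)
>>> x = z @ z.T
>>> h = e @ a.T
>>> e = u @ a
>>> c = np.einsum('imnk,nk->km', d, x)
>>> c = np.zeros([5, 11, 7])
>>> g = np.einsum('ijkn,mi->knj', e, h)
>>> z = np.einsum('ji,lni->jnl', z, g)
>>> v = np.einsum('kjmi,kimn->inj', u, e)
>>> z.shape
(5, 37, 7)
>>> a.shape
(3, 37)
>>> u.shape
(3, 3, 7, 3)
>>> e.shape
(3, 3, 7, 37)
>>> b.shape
(37,)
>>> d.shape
(5, 3, 5, 5)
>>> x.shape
(5, 5)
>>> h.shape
(5, 3)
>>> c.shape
(5, 11, 7)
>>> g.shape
(7, 37, 3)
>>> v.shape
(3, 37, 3)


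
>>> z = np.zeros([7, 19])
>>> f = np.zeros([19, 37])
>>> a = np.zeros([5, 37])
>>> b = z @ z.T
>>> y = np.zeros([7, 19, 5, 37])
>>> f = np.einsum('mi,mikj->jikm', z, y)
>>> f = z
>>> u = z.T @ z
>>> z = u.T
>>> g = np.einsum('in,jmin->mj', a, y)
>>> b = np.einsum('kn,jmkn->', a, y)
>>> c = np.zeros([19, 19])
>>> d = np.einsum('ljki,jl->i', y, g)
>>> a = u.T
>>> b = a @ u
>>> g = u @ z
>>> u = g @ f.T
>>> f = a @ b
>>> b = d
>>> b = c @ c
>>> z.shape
(19, 19)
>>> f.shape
(19, 19)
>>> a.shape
(19, 19)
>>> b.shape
(19, 19)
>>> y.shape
(7, 19, 5, 37)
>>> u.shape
(19, 7)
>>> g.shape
(19, 19)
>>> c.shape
(19, 19)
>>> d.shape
(37,)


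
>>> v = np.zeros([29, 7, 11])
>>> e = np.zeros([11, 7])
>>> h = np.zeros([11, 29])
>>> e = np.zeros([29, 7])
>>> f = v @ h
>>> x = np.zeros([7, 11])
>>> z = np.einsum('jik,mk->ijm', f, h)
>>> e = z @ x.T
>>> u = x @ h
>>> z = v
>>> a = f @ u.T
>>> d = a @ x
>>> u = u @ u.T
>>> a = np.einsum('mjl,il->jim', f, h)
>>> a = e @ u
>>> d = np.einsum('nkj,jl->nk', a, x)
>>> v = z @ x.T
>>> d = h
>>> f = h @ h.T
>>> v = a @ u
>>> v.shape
(7, 29, 7)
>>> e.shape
(7, 29, 7)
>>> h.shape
(11, 29)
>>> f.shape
(11, 11)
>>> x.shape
(7, 11)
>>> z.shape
(29, 7, 11)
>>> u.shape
(7, 7)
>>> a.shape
(7, 29, 7)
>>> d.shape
(11, 29)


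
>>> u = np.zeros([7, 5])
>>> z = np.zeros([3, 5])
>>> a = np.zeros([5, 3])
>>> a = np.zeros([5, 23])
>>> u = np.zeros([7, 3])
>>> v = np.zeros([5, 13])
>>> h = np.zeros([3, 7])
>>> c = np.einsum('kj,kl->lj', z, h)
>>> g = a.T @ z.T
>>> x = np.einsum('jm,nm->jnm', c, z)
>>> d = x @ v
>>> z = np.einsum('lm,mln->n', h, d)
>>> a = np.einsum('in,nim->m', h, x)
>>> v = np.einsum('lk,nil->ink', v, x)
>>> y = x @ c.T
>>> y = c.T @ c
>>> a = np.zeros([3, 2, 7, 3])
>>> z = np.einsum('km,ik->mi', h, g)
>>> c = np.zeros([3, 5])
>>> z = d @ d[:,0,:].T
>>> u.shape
(7, 3)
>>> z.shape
(7, 3, 7)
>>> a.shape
(3, 2, 7, 3)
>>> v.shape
(3, 7, 13)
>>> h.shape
(3, 7)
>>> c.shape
(3, 5)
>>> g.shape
(23, 3)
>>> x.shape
(7, 3, 5)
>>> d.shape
(7, 3, 13)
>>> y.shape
(5, 5)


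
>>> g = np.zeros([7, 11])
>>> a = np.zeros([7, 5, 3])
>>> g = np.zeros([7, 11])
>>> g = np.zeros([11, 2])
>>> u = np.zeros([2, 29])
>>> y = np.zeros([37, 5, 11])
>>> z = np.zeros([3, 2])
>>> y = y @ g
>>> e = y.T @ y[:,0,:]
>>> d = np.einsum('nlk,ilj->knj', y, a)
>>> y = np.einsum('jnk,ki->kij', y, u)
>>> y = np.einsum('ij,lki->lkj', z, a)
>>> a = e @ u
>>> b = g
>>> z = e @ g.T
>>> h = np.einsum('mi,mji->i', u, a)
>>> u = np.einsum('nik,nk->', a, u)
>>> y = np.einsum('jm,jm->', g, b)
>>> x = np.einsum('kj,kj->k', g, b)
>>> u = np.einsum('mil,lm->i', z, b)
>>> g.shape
(11, 2)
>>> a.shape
(2, 5, 29)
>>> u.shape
(5,)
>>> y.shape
()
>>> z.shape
(2, 5, 11)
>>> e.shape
(2, 5, 2)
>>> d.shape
(2, 37, 3)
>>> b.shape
(11, 2)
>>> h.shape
(29,)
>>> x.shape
(11,)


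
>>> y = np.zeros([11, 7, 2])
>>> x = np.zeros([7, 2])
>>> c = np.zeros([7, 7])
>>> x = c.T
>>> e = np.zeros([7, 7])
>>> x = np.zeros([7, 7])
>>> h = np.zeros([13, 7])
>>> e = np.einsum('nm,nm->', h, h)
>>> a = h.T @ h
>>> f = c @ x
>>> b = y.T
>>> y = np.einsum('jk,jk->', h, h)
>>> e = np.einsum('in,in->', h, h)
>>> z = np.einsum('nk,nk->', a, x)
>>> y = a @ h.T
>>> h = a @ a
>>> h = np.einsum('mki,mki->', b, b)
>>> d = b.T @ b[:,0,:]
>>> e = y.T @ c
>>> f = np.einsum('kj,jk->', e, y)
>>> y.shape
(7, 13)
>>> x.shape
(7, 7)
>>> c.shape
(7, 7)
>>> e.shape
(13, 7)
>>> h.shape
()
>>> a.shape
(7, 7)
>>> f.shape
()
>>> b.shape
(2, 7, 11)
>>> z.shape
()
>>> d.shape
(11, 7, 11)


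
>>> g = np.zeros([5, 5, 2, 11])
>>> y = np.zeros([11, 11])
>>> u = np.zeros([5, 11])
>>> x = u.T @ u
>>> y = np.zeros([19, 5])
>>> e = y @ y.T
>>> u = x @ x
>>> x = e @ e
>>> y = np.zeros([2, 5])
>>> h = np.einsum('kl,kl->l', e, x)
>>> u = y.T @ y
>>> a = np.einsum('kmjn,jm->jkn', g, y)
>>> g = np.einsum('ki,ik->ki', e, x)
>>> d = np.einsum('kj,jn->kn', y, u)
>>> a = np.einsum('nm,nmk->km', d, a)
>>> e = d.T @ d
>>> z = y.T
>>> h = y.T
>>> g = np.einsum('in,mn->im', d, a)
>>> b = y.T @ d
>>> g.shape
(2, 11)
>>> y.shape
(2, 5)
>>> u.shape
(5, 5)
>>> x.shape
(19, 19)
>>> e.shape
(5, 5)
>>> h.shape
(5, 2)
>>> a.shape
(11, 5)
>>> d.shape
(2, 5)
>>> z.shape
(5, 2)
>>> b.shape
(5, 5)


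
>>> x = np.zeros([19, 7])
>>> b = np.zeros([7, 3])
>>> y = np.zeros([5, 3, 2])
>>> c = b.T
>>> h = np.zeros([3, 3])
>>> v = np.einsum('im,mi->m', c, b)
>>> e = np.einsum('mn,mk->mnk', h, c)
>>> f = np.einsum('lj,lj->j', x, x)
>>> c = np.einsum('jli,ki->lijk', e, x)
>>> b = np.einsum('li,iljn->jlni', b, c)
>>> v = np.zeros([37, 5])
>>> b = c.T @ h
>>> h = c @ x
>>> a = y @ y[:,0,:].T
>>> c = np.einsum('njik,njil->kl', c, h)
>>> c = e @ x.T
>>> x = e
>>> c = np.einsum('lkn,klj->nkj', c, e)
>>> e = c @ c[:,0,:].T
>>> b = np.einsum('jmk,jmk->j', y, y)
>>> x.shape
(3, 3, 7)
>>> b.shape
(5,)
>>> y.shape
(5, 3, 2)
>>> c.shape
(19, 3, 7)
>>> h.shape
(3, 7, 3, 7)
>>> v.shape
(37, 5)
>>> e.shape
(19, 3, 19)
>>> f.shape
(7,)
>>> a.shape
(5, 3, 5)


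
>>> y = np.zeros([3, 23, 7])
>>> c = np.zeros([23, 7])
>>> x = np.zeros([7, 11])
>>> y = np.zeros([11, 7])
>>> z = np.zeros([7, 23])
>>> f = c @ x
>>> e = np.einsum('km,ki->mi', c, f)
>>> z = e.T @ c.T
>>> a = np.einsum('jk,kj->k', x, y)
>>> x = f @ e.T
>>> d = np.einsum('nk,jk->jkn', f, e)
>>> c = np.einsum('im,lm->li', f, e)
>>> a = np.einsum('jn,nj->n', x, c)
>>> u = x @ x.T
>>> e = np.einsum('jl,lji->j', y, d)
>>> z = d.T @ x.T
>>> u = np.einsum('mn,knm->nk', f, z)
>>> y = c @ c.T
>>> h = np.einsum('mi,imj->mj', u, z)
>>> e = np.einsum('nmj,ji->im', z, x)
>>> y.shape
(7, 7)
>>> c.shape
(7, 23)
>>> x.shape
(23, 7)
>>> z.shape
(23, 11, 23)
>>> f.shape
(23, 11)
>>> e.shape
(7, 11)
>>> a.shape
(7,)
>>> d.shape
(7, 11, 23)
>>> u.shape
(11, 23)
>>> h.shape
(11, 23)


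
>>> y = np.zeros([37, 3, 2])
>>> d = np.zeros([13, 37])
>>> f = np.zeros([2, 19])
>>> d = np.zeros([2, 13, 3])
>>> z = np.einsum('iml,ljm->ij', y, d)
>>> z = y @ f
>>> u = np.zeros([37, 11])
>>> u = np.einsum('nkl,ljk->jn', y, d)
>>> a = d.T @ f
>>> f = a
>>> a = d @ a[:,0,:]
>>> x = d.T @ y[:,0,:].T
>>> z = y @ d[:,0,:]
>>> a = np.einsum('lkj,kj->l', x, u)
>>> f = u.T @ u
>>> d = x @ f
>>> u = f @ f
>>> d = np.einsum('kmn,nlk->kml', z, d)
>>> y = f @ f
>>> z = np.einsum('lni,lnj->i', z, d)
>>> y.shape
(37, 37)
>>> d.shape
(37, 3, 13)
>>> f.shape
(37, 37)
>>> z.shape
(3,)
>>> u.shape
(37, 37)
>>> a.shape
(3,)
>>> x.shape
(3, 13, 37)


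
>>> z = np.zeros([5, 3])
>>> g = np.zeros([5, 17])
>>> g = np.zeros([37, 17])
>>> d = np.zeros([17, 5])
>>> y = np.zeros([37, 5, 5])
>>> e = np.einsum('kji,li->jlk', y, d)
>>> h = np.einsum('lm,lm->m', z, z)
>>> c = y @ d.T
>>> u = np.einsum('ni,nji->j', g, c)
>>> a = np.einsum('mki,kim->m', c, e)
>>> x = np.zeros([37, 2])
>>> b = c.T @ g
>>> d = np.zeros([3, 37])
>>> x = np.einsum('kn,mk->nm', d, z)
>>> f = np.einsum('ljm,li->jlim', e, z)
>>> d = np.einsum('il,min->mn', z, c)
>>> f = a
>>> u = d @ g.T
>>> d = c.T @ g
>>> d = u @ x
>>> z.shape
(5, 3)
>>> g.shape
(37, 17)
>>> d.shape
(37, 5)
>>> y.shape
(37, 5, 5)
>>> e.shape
(5, 17, 37)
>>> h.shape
(3,)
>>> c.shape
(37, 5, 17)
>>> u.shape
(37, 37)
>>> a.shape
(37,)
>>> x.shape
(37, 5)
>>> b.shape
(17, 5, 17)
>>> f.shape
(37,)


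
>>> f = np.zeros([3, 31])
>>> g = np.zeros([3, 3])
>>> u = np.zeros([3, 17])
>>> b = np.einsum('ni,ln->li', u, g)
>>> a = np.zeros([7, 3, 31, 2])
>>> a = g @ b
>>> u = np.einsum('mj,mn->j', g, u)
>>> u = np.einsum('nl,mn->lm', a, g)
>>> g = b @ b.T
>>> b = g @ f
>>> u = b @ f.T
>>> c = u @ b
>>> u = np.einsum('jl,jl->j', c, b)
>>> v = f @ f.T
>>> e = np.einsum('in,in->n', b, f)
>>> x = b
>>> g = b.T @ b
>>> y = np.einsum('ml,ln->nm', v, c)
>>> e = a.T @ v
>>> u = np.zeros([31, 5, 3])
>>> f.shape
(3, 31)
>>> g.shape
(31, 31)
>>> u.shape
(31, 5, 3)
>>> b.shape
(3, 31)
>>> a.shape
(3, 17)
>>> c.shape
(3, 31)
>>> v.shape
(3, 3)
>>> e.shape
(17, 3)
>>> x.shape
(3, 31)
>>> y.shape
(31, 3)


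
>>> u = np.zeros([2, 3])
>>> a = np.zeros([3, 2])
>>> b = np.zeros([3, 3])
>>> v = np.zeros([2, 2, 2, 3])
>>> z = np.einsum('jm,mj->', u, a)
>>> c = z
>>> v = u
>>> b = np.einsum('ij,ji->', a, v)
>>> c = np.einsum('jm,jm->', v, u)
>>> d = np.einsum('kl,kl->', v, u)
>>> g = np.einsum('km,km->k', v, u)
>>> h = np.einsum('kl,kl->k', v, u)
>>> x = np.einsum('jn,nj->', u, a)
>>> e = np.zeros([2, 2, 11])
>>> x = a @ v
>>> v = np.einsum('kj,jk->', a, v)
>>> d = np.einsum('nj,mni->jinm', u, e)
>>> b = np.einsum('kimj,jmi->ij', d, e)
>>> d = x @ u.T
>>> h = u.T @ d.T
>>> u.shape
(2, 3)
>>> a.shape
(3, 2)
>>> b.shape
(11, 2)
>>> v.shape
()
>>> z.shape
()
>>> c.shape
()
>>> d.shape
(3, 2)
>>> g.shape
(2,)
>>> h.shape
(3, 3)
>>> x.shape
(3, 3)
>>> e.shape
(2, 2, 11)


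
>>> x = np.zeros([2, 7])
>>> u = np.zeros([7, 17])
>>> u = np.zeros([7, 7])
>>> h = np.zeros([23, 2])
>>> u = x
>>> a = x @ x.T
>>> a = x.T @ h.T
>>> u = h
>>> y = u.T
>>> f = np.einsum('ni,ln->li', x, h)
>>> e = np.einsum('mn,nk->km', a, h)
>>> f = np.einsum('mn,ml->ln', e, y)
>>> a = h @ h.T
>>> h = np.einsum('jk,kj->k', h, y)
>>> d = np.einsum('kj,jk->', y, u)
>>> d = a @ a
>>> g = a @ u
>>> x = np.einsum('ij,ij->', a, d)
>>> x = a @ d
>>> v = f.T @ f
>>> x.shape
(23, 23)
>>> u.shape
(23, 2)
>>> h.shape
(2,)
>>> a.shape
(23, 23)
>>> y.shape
(2, 23)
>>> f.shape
(23, 7)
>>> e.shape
(2, 7)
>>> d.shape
(23, 23)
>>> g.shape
(23, 2)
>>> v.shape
(7, 7)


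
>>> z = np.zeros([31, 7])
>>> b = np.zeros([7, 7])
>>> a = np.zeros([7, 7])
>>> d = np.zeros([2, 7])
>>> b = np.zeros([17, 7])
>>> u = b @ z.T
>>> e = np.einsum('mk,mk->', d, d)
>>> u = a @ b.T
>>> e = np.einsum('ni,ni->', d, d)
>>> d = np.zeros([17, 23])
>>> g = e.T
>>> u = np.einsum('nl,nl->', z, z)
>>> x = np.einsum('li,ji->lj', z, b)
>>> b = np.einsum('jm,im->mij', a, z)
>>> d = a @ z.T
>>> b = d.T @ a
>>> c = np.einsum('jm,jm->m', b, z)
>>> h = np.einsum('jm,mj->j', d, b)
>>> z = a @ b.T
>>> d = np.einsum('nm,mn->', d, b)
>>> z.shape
(7, 31)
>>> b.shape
(31, 7)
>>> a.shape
(7, 7)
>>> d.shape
()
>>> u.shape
()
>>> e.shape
()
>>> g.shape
()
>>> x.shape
(31, 17)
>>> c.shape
(7,)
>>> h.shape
(7,)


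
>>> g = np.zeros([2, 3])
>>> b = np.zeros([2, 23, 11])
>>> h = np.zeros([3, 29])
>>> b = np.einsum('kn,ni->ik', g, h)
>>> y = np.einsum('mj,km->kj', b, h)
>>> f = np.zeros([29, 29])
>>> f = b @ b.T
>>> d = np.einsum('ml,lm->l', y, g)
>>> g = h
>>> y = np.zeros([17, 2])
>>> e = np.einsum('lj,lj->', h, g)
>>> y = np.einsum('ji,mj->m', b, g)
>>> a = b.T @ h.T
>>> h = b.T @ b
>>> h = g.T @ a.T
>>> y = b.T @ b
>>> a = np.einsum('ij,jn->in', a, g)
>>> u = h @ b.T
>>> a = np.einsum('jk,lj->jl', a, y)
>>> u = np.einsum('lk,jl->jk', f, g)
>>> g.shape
(3, 29)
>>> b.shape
(29, 2)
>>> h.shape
(29, 2)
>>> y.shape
(2, 2)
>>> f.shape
(29, 29)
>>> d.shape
(2,)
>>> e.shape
()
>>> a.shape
(2, 2)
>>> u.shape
(3, 29)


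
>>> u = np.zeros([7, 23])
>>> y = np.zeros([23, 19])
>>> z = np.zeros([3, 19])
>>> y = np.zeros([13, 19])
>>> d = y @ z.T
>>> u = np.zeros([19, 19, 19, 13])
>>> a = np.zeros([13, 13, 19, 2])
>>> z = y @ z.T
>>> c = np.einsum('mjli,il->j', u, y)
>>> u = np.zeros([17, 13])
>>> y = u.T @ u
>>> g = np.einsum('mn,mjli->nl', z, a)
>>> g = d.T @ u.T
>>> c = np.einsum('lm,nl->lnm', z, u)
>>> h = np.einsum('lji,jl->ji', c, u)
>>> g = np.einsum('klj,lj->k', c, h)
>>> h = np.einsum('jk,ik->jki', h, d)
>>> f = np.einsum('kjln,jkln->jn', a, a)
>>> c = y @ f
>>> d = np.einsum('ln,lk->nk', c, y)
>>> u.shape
(17, 13)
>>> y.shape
(13, 13)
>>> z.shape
(13, 3)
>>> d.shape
(2, 13)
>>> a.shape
(13, 13, 19, 2)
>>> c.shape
(13, 2)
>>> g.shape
(13,)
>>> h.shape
(17, 3, 13)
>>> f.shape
(13, 2)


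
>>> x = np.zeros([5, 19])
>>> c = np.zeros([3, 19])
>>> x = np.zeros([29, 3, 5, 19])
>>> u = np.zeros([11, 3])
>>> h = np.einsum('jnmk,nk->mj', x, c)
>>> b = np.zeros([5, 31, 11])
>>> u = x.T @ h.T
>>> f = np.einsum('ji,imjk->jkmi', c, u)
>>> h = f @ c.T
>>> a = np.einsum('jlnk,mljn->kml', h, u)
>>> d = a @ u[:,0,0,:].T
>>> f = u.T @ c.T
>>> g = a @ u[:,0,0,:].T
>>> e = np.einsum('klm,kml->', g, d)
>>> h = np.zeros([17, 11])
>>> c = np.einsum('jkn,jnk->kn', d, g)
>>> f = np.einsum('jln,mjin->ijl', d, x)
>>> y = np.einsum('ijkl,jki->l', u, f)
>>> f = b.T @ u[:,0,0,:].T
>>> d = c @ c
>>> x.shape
(29, 3, 5, 19)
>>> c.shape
(19, 19)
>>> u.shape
(19, 5, 3, 5)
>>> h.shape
(17, 11)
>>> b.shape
(5, 31, 11)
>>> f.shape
(11, 31, 19)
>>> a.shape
(3, 19, 5)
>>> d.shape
(19, 19)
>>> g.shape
(3, 19, 19)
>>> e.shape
()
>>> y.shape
(5,)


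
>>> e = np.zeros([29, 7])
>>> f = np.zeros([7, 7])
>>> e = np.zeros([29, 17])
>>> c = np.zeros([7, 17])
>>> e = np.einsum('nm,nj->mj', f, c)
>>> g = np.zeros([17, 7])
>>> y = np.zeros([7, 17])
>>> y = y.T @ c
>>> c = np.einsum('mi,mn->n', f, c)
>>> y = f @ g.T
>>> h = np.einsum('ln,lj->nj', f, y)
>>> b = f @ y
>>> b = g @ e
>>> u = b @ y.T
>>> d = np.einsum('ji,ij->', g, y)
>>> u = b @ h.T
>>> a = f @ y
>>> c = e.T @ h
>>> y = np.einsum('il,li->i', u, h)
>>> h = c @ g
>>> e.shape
(7, 17)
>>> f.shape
(7, 7)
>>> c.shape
(17, 17)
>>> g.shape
(17, 7)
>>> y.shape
(17,)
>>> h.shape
(17, 7)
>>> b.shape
(17, 17)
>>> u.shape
(17, 7)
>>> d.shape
()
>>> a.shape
(7, 17)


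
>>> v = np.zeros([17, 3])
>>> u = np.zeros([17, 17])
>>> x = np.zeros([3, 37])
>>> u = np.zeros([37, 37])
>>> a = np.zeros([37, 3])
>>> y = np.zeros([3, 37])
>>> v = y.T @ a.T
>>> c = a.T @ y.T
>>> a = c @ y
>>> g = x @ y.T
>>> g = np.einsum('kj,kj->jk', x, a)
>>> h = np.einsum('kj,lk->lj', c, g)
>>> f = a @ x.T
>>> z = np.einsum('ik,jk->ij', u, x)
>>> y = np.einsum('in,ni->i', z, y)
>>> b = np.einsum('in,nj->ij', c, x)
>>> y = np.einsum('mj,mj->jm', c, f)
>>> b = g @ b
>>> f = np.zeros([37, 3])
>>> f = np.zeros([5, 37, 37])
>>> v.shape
(37, 37)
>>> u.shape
(37, 37)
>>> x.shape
(3, 37)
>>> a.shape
(3, 37)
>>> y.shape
(3, 3)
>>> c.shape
(3, 3)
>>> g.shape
(37, 3)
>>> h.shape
(37, 3)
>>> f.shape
(5, 37, 37)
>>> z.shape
(37, 3)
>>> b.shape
(37, 37)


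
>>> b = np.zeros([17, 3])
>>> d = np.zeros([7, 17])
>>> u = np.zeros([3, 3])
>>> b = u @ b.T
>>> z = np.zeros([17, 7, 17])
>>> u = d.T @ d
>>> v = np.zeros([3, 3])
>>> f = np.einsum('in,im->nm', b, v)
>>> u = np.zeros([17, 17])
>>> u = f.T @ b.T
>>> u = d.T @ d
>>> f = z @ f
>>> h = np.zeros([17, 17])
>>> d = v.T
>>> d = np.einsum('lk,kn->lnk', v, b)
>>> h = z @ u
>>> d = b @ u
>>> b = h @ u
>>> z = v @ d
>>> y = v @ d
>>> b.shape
(17, 7, 17)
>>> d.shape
(3, 17)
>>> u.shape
(17, 17)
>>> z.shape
(3, 17)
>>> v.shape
(3, 3)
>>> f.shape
(17, 7, 3)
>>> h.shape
(17, 7, 17)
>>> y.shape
(3, 17)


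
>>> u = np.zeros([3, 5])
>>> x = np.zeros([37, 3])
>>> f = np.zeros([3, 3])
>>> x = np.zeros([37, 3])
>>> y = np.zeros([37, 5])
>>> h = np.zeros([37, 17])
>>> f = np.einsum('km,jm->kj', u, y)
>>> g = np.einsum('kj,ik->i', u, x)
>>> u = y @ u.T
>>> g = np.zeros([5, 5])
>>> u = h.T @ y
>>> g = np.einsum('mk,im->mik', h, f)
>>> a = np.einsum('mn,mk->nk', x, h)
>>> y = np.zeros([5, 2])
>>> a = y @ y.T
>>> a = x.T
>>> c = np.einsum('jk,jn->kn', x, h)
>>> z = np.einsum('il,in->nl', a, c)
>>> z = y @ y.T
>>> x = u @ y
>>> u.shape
(17, 5)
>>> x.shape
(17, 2)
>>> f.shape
(3, 37)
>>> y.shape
(5, 2)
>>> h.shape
(37, 17)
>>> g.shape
(37, 3, 17)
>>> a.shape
(3, 37)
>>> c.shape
(3, 17)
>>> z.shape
(5, 5)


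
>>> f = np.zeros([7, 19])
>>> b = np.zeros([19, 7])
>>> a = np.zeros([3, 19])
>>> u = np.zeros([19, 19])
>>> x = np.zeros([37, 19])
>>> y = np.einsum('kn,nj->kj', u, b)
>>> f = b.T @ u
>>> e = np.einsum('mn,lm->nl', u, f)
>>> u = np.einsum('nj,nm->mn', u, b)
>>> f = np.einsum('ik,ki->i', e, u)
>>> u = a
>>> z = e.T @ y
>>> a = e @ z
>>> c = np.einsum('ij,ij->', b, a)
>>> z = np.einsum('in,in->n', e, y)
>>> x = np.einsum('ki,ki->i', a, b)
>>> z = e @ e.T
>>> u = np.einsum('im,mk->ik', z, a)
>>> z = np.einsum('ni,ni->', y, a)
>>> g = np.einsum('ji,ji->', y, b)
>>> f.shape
(19,)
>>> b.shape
(19, 7)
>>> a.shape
(19, 7)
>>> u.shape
(19, 7)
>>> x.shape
(7,)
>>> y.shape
(19, 7)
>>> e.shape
(19, 7)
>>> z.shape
()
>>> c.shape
()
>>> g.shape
()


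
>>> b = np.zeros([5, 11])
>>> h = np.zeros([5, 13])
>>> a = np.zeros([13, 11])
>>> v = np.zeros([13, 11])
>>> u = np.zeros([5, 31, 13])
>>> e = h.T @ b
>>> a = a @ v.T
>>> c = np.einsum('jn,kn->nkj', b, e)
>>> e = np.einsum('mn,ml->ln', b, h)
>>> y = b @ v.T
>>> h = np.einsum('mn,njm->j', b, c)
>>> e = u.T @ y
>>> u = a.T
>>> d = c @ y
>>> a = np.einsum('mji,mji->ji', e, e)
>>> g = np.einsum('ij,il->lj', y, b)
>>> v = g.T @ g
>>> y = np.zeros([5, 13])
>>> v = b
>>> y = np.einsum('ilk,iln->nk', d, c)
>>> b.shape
(5, 11)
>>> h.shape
(13,)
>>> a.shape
(31, 13)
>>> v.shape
(5, 11)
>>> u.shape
(13, 13)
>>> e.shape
(13, 31, 13)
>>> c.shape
(11, 13, 5)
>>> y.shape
(5, 13)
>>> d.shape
(11, 13, 13)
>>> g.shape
(11, 13)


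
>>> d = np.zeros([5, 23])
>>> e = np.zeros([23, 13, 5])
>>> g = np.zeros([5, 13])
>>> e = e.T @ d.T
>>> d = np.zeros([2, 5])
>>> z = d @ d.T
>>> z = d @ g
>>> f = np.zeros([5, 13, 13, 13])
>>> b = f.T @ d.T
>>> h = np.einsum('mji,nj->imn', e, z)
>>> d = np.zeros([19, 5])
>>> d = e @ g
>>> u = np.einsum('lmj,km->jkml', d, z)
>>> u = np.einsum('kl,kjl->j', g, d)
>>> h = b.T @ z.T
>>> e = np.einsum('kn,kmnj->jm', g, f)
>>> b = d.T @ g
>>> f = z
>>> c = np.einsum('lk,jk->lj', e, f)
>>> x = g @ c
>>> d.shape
(5, 13, 13)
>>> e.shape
(13, 13)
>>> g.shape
(5, 13)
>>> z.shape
(2, 13)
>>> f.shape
(2, 13)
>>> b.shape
(13, 13, 13)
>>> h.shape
(2, 13, 13, 2)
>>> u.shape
(13,)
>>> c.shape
(13, 2)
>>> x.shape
(5, 2)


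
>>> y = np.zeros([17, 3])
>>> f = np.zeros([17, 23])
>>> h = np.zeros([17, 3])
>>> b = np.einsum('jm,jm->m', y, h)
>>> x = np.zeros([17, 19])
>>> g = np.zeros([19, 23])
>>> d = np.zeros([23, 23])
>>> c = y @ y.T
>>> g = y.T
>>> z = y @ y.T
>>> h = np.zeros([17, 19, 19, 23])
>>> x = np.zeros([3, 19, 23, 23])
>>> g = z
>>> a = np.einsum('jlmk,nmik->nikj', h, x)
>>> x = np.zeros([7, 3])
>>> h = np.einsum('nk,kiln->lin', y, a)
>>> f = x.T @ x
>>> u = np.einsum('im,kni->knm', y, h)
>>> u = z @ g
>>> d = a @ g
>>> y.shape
(17, 3)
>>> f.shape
(3, 3)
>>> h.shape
(23, 23, 17)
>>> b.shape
(3,)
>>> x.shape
(7, 3)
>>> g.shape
(17, 17)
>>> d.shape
(3, 23, 23, 17)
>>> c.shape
(17, 17)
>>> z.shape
(17, 17)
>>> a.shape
(3, 23, 23, 17)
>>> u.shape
(17, 17)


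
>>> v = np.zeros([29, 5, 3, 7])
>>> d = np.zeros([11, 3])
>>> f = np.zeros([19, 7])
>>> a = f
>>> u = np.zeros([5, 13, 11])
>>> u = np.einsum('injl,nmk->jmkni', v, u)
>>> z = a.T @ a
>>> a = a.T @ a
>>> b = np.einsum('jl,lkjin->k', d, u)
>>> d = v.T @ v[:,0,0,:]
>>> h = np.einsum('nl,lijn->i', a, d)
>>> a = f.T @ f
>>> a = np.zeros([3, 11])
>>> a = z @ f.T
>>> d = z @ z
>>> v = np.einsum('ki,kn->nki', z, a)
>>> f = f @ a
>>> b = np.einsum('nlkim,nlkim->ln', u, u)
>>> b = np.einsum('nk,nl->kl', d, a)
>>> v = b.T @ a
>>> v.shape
(19, 19)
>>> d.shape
(7, 7)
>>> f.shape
(19, 19)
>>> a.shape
(7, 19)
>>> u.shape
(3, 13, 11, 5, 29)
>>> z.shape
(7, 7)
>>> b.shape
(7, 19)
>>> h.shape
(3,)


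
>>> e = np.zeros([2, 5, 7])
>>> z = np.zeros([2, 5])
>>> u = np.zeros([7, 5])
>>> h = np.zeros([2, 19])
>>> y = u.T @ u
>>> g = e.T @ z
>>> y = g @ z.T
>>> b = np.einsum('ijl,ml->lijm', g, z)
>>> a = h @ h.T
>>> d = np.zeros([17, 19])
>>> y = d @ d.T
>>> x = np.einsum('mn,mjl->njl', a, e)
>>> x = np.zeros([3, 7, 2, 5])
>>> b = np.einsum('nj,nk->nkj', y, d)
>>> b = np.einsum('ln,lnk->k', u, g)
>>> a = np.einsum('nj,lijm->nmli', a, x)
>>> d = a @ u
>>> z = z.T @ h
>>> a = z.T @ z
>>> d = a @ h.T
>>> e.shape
(2, 5, 7)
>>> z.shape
(5, 19)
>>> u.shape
(7, 5)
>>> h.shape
(2, 19)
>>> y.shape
(17, 17)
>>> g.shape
(7, 5, 5)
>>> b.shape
(5,)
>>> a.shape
(19, 19)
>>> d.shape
(19, 2)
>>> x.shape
(3, 7, 2, 5)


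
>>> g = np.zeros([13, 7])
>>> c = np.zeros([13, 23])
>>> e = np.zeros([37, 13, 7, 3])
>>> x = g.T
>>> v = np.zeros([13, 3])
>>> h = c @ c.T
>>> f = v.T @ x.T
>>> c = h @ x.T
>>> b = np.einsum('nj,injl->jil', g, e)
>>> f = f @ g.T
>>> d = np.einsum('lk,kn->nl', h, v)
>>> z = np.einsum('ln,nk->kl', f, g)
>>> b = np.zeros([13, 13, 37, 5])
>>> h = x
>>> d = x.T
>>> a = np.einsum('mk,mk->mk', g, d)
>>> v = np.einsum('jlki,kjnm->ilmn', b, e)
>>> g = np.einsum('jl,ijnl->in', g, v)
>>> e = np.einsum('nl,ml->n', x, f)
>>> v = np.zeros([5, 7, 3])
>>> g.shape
(5, 3)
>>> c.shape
(13, 7)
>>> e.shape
(7,)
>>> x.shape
(7, 13)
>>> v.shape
(5, 7, 3)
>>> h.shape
(7, 13)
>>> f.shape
(3, 13)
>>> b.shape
(13, 13, 37, 5)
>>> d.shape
(13, 7)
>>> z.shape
(7, 3)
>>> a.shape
(13, 7)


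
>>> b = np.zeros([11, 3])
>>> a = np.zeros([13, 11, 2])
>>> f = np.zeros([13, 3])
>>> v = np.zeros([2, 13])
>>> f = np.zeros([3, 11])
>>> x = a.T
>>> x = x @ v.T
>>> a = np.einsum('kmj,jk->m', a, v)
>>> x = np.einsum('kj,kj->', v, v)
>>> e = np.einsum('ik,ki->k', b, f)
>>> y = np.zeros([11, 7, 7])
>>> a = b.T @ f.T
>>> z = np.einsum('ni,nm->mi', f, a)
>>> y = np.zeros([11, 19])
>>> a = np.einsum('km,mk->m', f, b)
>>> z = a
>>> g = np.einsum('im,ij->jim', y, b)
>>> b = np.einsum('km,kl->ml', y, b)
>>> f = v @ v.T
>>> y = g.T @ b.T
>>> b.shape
(19, 3)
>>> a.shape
(11,)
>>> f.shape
(2, 2)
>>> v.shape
(2, 13)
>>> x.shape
()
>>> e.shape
(3,)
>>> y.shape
(19, 11, 19)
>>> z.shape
(11,)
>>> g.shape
(3, 11, 19)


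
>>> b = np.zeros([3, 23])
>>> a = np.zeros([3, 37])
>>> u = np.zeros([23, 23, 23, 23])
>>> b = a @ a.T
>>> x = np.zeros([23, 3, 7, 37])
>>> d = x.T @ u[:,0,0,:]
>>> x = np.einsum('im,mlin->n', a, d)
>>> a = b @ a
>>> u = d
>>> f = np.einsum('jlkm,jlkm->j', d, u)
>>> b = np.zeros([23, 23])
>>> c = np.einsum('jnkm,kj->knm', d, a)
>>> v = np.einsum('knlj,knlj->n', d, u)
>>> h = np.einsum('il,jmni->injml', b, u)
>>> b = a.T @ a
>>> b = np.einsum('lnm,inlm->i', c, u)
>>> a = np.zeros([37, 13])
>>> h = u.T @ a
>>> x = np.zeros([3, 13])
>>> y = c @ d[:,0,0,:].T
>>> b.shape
(37,)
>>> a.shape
(37, 13)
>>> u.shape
(37, 7, 3, 23)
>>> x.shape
(3, 13)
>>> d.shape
(37, 7, 3, 23)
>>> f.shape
(37,)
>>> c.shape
(3, 7, 23)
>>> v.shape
(7,)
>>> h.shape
(23, 3, 7, 13)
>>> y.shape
(3, 7, 37)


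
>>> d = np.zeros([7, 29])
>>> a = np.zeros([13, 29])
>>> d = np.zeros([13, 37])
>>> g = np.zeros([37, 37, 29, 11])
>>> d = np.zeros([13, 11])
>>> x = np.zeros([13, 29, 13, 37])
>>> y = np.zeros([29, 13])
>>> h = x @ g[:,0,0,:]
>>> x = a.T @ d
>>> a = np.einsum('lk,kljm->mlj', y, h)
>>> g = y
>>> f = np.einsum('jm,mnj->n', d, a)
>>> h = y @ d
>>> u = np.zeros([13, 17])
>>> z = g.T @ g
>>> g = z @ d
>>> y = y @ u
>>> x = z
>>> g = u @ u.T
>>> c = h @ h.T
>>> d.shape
(13, 11)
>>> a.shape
(11, 29, 13)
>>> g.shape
(13, 13)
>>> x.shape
(13, 13)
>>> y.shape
(29, 17)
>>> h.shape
(29, 11)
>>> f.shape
(29,)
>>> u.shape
(13, 17)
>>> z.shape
(13, 13)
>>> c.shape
(29, 29)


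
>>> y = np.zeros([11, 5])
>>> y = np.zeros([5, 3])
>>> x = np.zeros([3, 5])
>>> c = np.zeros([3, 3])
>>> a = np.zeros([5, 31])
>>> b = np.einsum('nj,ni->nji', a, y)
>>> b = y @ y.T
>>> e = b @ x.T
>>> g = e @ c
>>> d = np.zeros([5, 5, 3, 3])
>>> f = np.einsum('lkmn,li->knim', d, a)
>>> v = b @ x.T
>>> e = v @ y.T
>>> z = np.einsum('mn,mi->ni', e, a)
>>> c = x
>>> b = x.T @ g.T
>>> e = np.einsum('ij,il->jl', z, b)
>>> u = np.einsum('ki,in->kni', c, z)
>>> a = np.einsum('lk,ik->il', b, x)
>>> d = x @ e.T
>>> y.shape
(5, 3)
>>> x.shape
(3, 5)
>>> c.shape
(3, 5)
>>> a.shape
(3, 5)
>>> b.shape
(5, 5)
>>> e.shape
(31, 5)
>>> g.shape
(5, 3)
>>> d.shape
(3, 31)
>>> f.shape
(5, 3, 31, 3)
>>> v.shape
(5, 3)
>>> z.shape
(5, 31)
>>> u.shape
(3, 31, 5)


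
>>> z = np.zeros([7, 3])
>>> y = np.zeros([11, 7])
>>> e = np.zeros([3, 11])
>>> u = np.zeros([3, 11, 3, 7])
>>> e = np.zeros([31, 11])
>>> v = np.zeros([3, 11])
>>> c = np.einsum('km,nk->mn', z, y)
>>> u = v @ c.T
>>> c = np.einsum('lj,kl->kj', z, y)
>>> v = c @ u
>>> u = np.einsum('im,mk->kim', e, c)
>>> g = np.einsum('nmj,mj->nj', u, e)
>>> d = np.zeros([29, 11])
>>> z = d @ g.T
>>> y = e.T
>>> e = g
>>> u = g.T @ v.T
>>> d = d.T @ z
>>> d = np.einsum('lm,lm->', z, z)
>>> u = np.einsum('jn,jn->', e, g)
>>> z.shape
(29, 3)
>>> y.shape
(11, 31)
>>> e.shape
(3, 11)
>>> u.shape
()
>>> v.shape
(11, 3)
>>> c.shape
(11, 3)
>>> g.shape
(3, 11)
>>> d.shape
()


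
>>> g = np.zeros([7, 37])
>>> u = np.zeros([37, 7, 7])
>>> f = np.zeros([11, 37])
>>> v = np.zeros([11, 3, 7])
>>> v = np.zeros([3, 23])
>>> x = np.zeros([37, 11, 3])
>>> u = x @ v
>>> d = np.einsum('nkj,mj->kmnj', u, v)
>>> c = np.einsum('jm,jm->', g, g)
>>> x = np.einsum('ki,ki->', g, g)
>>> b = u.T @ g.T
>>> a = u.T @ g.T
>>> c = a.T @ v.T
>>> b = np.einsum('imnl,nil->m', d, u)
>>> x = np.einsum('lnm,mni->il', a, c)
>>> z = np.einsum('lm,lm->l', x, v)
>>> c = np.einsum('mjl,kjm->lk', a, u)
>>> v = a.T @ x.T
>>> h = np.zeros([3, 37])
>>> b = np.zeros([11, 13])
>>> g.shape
(7, 37)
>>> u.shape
(37, 11, 23)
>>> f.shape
(11, 37)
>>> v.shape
(7, 11, 3)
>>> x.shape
(3, 23)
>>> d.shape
(11, 3, 37, 23)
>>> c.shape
(7, 37)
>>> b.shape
(11, 13)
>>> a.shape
(23, 11, 7)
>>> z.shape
(3,)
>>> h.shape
(3, 37)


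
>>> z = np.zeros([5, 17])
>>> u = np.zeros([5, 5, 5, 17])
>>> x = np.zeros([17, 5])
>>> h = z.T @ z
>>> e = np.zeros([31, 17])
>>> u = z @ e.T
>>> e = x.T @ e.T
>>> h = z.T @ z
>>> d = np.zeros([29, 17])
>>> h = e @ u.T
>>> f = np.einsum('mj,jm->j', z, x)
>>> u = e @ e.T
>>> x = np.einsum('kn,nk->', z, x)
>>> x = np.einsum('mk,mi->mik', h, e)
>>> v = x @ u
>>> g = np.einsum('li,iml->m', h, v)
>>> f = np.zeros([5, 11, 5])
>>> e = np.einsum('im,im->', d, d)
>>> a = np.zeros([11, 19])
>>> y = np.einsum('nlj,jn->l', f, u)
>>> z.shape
(5, 17)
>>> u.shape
(5, 5)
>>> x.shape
(5, 31, 5)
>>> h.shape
(5, 5)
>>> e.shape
()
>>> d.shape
(29, 17)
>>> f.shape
(5, 11, 5)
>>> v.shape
(5, 31, 5)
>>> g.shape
(31,)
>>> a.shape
(11, 19)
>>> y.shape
(11,)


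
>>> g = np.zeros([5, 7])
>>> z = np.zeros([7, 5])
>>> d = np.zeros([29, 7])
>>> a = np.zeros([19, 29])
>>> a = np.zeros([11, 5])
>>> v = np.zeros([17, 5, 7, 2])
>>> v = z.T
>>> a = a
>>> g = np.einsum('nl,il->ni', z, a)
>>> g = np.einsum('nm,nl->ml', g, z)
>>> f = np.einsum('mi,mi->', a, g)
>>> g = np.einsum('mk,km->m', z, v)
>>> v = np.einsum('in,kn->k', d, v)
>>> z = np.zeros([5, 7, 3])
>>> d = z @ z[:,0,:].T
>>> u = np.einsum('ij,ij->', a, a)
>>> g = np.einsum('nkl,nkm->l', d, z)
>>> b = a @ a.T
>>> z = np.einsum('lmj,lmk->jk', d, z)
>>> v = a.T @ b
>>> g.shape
(5,)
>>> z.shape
(5, 3)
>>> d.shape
(5, 7, 5)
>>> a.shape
(11, 5)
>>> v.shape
(5, 11)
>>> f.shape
()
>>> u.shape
()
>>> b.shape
(11, 11)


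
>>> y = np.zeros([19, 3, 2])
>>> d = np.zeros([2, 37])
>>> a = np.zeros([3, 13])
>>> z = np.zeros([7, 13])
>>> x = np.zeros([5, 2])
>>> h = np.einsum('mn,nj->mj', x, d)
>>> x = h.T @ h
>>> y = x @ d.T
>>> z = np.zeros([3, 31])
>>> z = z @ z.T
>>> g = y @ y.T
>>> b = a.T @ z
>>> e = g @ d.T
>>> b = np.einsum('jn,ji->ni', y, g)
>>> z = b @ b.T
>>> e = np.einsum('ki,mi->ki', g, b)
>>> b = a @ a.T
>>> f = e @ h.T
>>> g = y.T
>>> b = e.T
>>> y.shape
(37, 2)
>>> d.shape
(2, 37)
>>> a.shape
(3, 13)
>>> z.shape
(2, 2)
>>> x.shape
(37, 37)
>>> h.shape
(5, 37)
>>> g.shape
(2, 37)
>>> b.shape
(37, 37)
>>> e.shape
(37, 37)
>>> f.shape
(37, 5)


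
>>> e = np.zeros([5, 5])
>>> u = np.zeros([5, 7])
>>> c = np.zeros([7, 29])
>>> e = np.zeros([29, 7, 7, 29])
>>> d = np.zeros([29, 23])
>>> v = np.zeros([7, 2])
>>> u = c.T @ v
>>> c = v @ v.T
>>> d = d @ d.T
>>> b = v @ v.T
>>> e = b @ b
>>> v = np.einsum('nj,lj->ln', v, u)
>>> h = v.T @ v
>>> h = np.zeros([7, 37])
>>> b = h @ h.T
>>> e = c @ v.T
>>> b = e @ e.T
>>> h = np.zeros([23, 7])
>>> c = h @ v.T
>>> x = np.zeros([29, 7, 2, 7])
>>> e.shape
(7, 29)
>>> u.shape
(29, 2)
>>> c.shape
(23, 29)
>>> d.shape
(29, 29)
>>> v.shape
(29, 7)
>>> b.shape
(7, 7)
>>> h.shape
(23, 7)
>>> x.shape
(29, 7, 2, 7)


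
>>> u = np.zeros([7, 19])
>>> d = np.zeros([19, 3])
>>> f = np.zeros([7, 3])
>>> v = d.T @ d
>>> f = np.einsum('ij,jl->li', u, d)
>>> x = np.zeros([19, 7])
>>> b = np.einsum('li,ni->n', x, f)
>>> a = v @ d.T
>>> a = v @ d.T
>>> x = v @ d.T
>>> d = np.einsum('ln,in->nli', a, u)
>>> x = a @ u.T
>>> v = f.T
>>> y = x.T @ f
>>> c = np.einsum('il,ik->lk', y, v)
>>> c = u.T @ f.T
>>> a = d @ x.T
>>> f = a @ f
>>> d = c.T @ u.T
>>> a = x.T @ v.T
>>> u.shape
(7, 19)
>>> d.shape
(3, 7)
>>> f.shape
(19, 3, 7)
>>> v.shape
(7, 3)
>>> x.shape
(3, 7)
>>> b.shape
(3,)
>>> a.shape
(7, 7)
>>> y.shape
(7, 7)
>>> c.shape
(19, 3)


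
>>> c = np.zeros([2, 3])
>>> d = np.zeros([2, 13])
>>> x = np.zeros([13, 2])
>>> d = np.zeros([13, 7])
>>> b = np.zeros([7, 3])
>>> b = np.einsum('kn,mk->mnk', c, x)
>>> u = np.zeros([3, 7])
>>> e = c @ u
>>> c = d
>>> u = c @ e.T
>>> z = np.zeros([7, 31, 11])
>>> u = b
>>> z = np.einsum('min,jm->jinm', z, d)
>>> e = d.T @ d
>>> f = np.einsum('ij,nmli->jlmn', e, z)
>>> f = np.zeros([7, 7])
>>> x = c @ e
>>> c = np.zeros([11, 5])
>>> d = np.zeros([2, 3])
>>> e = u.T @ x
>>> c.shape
(11, 5)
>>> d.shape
(2, 3)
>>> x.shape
(13, 7)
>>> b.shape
(13, 3, 2)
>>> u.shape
(13, 3, 2)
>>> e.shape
(2, 3, 7)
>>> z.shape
(13, 31, 11, 7)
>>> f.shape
(7, 7)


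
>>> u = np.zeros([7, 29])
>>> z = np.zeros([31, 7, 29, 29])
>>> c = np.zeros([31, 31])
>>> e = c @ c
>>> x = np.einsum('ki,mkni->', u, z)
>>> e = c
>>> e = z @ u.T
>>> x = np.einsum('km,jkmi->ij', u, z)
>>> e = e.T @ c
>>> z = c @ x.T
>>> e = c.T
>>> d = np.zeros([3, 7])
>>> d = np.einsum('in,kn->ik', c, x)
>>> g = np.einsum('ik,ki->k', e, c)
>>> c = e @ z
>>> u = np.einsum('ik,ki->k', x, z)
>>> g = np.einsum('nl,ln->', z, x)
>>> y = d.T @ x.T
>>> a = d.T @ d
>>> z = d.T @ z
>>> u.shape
(31,)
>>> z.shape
(29, 29)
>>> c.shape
(31, 29)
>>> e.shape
(31, 31)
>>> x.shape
(29, 31)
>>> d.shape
(31, 29)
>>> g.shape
()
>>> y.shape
(29, 29)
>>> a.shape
(29, 29)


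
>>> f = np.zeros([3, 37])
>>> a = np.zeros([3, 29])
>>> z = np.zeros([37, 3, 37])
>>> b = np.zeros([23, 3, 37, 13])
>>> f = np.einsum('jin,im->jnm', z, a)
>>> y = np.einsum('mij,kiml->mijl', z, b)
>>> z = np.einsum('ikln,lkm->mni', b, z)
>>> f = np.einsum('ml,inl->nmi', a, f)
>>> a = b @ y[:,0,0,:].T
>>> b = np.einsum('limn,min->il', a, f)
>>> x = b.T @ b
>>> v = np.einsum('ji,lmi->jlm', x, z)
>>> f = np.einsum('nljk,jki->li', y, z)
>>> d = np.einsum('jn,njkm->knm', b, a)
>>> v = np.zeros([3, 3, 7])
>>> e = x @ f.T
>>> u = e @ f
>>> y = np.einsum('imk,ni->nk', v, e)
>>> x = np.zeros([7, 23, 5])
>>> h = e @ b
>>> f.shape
(3, 23)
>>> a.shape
(23, 3, 37, 37)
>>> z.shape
(37, 13, 23)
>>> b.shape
(3, 23)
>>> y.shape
(23, 7)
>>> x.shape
(7, 23, 5)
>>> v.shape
(3, 3, 7)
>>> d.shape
(37, 23, 37)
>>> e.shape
(23, 3)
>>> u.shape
(23, 23)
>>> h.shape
(23, 23)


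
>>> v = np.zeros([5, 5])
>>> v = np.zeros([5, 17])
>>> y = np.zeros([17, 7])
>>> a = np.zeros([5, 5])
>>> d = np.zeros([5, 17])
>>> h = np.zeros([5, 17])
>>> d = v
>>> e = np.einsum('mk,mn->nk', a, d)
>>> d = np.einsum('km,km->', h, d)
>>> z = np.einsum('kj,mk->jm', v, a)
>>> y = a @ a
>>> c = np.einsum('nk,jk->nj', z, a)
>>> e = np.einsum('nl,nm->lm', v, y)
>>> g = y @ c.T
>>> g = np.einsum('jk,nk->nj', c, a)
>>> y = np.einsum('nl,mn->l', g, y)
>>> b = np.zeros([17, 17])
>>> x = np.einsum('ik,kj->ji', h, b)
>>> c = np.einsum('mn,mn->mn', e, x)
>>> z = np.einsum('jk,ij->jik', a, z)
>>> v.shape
(5, 17)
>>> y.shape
(17,)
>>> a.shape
(5, 5)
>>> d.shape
()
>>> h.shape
(5, 17)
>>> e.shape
(17, 5)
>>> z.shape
(5, 17, 5)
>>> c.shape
(17, 5)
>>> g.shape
(5, 17)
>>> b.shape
(17, 17)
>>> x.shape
(17, 5)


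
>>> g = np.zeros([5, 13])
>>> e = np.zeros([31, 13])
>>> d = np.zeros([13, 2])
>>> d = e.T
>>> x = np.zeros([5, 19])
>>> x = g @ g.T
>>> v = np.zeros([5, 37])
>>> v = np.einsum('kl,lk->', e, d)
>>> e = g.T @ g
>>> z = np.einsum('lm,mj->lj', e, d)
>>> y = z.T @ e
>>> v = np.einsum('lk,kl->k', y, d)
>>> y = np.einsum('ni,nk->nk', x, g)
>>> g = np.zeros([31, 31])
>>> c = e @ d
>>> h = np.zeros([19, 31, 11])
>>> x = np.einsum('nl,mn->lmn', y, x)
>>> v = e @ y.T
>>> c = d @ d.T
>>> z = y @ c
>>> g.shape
(31, 31)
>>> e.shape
(13, 13)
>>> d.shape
(13, 31)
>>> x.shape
(13, 5, 5)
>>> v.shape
(13, 5)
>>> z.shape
(5, 13)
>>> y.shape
(5, 13)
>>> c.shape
(13, 13)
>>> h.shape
(19, 31, 11)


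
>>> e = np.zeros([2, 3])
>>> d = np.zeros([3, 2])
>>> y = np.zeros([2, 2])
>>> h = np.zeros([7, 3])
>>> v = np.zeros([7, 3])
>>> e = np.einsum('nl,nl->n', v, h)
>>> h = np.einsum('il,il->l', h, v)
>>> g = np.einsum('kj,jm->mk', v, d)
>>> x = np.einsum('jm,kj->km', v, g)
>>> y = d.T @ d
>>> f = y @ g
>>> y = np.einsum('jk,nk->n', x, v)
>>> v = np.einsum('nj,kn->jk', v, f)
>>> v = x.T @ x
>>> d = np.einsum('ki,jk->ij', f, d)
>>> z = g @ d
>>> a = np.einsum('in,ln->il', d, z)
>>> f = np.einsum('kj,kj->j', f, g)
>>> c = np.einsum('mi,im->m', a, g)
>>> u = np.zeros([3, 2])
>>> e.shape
(7,)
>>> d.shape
(7, 3)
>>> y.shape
(7,)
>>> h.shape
(3,)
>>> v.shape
(3, 3)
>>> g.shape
(2, 7)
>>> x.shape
(2, 3)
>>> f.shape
(7,)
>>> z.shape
(2, 3)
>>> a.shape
(7, 2)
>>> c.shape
(7,)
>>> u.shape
(3, 2)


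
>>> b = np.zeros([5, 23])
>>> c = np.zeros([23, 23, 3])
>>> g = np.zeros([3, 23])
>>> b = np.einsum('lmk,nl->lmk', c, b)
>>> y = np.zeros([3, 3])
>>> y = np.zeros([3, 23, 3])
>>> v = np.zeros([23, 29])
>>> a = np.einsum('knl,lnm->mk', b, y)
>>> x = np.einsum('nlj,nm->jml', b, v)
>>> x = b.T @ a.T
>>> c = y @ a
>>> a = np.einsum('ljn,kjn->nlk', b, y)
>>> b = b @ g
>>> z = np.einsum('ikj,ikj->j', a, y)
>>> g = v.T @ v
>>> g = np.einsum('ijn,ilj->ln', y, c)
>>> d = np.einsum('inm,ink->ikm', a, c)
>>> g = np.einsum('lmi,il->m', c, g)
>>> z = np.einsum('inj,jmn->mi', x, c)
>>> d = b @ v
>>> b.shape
(23, 23, 23)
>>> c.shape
(3, 23, 23)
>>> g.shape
(23,)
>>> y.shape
(3, 23, 3)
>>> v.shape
(23, 29)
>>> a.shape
(3, 23, 3)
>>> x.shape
(3, 23, 3)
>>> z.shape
(23, 3)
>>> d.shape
(23, 23, 29)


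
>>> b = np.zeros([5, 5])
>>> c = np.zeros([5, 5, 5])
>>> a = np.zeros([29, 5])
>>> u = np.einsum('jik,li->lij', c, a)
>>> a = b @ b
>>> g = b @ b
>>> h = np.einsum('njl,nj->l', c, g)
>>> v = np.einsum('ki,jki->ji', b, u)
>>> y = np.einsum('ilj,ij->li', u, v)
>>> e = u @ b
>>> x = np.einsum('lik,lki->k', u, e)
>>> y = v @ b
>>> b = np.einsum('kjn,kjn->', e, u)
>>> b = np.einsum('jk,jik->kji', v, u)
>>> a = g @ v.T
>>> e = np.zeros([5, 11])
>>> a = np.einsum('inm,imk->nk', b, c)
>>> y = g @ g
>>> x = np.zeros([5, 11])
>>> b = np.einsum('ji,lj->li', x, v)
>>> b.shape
(29, 11)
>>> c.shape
(5, 5, 5)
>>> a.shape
(29, 5)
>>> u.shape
(29, 5, 5)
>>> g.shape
(5, 5)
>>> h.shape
(5,)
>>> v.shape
(29, 5)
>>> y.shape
(5, 5)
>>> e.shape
(5, 11)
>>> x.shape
(5, 11)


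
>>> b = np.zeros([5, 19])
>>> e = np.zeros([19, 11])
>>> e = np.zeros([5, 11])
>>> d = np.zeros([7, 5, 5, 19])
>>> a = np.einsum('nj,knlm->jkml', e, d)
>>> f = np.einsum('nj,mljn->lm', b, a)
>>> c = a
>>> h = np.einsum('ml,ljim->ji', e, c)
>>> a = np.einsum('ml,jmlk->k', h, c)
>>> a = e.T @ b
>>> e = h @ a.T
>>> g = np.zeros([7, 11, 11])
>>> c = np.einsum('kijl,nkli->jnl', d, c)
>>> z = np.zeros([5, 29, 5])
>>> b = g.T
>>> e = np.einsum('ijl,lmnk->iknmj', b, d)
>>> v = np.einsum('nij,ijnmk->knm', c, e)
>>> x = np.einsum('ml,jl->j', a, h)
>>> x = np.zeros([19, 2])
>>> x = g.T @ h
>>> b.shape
(11, 11, 7)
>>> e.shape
(11, 19, 5, 5, 11)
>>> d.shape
(7, 5, 5, 19)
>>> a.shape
(11, 19)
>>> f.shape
(7, 11)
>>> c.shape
(5, 11, 19)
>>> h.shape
(7, 19)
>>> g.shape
(7, 11, 11)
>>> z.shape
(5, 29, 5)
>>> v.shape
(11, 5, 5)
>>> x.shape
(11, 11, 19)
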